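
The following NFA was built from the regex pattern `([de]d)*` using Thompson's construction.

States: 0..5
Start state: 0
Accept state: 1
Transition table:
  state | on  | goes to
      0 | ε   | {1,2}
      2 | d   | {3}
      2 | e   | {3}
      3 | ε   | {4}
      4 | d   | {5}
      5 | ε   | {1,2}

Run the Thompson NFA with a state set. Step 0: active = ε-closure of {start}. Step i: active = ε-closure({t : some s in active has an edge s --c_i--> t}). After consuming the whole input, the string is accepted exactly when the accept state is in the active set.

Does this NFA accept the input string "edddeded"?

initial (ε-close {0}): {0,1,2}
'e' @ 1: {3,4}
'd' @ 2: {1,2,5}  [accepting]
'd' @ 3: {3,4}
'd' @ 4: {1,2,5}  [accepting]
'e' @ 5: {3,4}
'd' @ 6: {1,2,5}  [accepting]
'e' @ 7: {3,4}
'd' @ 8: {1,2,5}  [accepting]
final: {1,2,5}; accept 1 in set

Answer: ACCEPT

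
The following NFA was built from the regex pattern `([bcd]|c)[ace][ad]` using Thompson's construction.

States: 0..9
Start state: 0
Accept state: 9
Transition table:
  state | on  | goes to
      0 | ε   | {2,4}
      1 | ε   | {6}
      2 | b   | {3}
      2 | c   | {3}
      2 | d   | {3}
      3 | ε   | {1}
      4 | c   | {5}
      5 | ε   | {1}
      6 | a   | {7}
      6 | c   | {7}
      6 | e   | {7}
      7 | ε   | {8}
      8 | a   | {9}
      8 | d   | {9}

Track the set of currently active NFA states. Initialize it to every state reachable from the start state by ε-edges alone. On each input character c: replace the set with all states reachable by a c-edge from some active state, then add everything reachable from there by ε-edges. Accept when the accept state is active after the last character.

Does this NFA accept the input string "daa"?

S₀ = ε-closure({0}) = {0,2,4}
'd' @ 1: {1,3,6}
'a' @ 2: {7,8}
'a' @ 3: {9}  [accepting]
after full input: {9}  (accept=9 in)

Answer: ACCEPT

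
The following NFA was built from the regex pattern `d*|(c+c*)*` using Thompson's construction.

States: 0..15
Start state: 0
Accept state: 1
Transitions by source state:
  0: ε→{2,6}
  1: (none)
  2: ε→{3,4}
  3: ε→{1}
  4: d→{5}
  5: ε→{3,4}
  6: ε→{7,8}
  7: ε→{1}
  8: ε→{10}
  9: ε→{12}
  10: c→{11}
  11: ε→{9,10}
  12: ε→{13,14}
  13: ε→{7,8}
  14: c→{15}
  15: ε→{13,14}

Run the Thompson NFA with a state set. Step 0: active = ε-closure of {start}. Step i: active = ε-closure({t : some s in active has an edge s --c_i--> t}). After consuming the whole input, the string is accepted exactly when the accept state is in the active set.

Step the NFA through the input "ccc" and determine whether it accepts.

Answer: ACCEPT

Trace:
start: ε-closure({0}) = {0,1,2,3,4,6,7,8,10}
'c' @ 1: {1,7,8,9,10,11,12,13,14}  [accepting]
'c' @ 2: {1,7,8,9,10,11,12,13,14,15}  [accepting]
'c' @ 3: {1,7,8,9,10,11,12,13,14,15}  [accepting]
final: {1,7,8,9,10,11,12,13,14,15}; accept 1 in set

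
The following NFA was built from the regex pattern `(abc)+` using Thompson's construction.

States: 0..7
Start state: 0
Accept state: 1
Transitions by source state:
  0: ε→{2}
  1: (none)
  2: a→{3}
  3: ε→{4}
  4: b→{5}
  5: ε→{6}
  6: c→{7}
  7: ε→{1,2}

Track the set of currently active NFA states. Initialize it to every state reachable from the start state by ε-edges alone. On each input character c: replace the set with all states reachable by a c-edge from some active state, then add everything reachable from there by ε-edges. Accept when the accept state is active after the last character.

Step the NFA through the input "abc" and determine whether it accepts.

Answer: ACCEPT

Derivation:
start: ε-closure({0}) = {0,2}
'a' @ 1: {3,4}
'b' @ 2: {5,6}
'c' @ 3: {1,2,7}  [accepting]
after full input: {1,2,7}  (accept=1 in)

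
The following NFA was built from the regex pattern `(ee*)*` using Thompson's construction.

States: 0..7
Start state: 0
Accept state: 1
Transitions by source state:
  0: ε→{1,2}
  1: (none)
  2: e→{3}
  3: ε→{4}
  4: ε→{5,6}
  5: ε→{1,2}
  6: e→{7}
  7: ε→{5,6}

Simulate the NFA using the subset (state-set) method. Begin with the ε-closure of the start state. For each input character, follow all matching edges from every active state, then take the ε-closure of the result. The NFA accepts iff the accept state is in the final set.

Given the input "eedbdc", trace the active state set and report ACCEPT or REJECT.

S₀ = ε-closure({0}) = {0,1,2}
'e' @ 1: {1,2,3,4,5,6}  (accept∈set)
'e' @ 2: {1,2,3,4,5,6,7}  (accept∈set)
'd' @ 3: {}  — dead — no transitions
rest 'bdc' ignored (set empty)
final: {}; accept 1 not in set

Answer: REJECT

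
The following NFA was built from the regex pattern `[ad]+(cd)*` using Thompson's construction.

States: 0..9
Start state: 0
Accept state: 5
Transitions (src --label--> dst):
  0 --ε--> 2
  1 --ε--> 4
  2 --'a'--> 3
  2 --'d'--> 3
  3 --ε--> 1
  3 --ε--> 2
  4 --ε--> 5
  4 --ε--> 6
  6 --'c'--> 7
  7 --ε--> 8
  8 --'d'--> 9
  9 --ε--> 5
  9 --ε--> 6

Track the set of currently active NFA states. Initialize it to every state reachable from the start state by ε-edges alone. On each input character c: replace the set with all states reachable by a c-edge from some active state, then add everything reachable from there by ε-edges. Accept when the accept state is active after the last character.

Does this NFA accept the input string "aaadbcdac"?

Answer: REJECT

Derivation:
initial (ε-close {0}): {0,2}
'a' @ 1: {1,2,3,4,5,6}  [accepting]
'a' @ 2: {1,2,3,4,5,6}  [accepting]
'a' @ 3: {1,2,3,4,5,6}  [accepting]
'd' @ 4: {1,2,3,4,5,6}  [accepting]
'b' @ 5: {}  — state set empty
rest 'cdac' ignored (set empty)
end set {} — state 5 not in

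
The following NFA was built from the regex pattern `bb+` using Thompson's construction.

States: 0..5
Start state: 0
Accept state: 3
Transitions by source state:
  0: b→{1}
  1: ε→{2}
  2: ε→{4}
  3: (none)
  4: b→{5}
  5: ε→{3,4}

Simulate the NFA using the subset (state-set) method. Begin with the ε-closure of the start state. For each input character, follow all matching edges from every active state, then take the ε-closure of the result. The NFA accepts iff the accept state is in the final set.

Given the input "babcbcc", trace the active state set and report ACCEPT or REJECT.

S₀ = ε-closure({0}) = {0}
'b' @ 1: {1,2,4}
'a' @ 2: {}  — state set empty
rest 'bcbcc' ignored (set empty)
end set {} — state 3 not in

Answer: REJECT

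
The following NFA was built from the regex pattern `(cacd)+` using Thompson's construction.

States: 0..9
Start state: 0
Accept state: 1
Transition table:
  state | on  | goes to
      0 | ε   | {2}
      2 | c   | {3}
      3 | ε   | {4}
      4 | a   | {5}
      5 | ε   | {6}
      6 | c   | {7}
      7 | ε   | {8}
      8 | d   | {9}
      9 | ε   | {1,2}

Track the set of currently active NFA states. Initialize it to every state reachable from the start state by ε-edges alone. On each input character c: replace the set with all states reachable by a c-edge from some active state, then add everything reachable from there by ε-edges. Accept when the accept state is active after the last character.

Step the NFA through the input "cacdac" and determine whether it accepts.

Answer: REJECT

Trace:
initial (ε-close {0}): {0,2}
'c' @ 1: {3,4}
'a' @ 2: {5,6}
'c' @ 3: {7,8}
'd' @ 4: {1,2,9}  ✓accept
'a' @ 5: {}  — no active states
rest 'c' ignored (set empty)
end set {} — state 1 not in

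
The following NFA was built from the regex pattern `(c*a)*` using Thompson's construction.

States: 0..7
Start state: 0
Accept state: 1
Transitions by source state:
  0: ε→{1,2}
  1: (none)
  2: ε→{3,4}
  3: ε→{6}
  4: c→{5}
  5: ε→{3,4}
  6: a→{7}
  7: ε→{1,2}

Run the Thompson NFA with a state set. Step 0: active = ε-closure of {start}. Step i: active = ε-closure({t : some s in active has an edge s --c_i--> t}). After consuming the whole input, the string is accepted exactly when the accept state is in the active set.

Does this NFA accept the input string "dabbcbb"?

initial (ε-close {0}): {0,1,2,3,4,6}
'd' @ 1: {}  — dead — no transitions
rest 'abbcbb' ignored (set empty)
after full input: {}  (accept=1 not in)

Answer: REJECT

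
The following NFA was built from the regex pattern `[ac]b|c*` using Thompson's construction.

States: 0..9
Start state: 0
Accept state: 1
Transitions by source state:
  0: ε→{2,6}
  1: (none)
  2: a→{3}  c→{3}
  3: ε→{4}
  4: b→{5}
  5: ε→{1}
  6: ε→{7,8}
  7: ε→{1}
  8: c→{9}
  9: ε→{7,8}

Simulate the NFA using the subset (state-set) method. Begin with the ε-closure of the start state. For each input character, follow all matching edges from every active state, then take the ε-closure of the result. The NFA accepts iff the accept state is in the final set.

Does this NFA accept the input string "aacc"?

start: ε-closure({0}) = {0,1,2,6,7,8}
'a' @ 1: {3,4}
'a' @ 2: {}  — dead — no transitions
rest 'cc' ignored (set empty)
end set {} — state 1 not in

Answer: REJECT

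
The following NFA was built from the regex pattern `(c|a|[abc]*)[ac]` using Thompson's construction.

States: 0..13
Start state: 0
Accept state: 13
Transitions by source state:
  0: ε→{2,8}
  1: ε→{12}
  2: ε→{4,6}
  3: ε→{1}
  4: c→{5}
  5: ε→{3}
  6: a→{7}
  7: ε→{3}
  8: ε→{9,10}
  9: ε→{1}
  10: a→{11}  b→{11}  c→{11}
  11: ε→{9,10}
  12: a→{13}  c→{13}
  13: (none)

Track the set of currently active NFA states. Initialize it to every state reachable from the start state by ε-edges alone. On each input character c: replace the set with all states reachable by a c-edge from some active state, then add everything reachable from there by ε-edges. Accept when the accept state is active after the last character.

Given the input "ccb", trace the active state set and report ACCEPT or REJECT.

S₀ = ε-closure({0}) = {0,1,2,4,6,8,9,10,12}
'c' @ 1: {1,3,5,9,10,11,12,13}  ✓accept
'c' @ 2: {1,9,10,11,12,13}  ✓accept
'b' @ 3: {1,9,10,11,12}
final: {1,9,10,11,12}; accept 13 not in set

Answer: REJECT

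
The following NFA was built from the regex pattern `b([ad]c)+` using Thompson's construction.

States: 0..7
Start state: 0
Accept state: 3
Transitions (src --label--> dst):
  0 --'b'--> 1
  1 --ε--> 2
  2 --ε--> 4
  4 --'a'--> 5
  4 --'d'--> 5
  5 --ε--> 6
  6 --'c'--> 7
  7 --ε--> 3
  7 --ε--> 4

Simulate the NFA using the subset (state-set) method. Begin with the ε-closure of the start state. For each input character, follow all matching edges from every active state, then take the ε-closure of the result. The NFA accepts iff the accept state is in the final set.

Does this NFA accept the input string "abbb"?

Answer: REJECT

Trace:
start: ε-closure({0}) = {0}
'a' @ 1: {}  — dead — no transitions
rest 'bbb' ignored (set empty)
final: {}; accept 3 not in set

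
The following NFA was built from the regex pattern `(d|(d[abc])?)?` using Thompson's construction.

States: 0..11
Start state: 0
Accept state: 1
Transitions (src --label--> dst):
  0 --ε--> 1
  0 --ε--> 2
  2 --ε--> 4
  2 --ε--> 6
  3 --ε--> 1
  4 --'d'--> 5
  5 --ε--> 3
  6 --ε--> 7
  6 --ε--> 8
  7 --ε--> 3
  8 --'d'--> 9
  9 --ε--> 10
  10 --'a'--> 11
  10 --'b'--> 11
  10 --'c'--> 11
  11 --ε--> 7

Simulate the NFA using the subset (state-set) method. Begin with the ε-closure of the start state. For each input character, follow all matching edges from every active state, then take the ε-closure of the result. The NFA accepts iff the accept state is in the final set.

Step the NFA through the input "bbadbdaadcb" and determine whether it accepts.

Answer: REJECT

Trace:
S₀ = ε-closure({0}) = {0,1,2,3,4,6,7,8}
'b' @ 1: {}  — state set empty
rest 'badbdaadcb' ignored (set empty)
final: {}; accept 1 not in set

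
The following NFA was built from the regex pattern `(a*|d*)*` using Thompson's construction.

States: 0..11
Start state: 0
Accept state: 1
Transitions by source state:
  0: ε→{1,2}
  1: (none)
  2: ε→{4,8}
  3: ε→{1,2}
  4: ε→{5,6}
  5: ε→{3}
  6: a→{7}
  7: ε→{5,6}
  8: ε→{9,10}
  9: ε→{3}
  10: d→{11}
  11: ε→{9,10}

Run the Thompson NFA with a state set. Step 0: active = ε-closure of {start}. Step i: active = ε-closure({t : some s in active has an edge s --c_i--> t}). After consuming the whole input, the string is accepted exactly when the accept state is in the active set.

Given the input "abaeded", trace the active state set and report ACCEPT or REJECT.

Answer: REJECT

Steps:
S₀ = ε-closure({0}) = {0,1,2,3,4,5,6,8,9,10}
'a' @ 1: {1,2,3,4,5,6,7,8,9,10}  ✓accept
'b' @ 2: {}  — no active states
rest 'aeded' ignored (set empty)
end set {} — state 1 not in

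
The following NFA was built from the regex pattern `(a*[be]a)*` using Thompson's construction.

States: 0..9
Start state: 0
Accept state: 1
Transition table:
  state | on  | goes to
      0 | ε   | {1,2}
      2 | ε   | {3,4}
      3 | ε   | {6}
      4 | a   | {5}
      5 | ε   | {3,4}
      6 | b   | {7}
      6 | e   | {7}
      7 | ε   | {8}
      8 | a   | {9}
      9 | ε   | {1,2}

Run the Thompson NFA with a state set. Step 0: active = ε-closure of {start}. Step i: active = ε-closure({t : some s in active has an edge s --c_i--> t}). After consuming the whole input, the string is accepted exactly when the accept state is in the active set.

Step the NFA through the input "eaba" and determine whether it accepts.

initial (ε-close {0}): {0,1,2,3,4,6}
'e' @ 1: {7,8}
'a' @ 2: {1,2,3,4,6,9}  (accept∈set)
'b' @ 3: {7,8}
'a' @ 4: {1,2,3,4,6,9}  (accept∈set)
end set {1,2,3,4,6,9} — state 1 in

Answer: ACCEPT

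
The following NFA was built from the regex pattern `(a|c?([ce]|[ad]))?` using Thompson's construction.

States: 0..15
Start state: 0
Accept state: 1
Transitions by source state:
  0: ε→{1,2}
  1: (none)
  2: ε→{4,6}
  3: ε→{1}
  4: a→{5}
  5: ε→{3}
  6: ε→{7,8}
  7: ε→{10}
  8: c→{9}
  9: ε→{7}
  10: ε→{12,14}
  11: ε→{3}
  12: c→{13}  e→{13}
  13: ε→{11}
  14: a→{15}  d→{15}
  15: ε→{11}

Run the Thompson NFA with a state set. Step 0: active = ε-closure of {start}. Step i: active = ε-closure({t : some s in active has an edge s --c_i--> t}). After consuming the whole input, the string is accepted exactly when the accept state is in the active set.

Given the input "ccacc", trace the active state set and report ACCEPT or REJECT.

initial (ε-close {0}): {0,1,2,4,6,7,8,10,12,14}
'c' @ 1: {1,3,7,9,10,11,12,13,14}  ✓accept
'c' @ 2: {1,3,11,13}  ✓accept
'a' @ 3: {}  — state set empty
rest 'cc' ignored (set empty)
after full input: {}  (accept=1 not in)

Answer: REJECT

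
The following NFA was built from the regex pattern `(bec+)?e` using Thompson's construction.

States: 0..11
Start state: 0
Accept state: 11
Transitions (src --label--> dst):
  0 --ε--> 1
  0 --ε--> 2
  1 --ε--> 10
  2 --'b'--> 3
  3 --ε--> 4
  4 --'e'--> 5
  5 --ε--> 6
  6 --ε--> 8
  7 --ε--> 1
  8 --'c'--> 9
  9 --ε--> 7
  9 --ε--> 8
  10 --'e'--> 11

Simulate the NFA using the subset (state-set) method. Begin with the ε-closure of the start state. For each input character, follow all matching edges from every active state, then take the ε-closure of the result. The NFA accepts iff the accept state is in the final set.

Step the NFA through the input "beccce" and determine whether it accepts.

S₀ = ε-closure({0}) = {0,1,2,10}
'b' @ 1: {3,4}
'e' @ 2: {5,6,8}
'c' @ 3: {1,7,8,9,10}
'c' @ 4: {1,7,8,9,10}
'c' @ 5: {1,7,8,9,10}
'e' @ 6: {11}  (accept∈set)
end set {11} — state 11 in

Answer: ACCEPT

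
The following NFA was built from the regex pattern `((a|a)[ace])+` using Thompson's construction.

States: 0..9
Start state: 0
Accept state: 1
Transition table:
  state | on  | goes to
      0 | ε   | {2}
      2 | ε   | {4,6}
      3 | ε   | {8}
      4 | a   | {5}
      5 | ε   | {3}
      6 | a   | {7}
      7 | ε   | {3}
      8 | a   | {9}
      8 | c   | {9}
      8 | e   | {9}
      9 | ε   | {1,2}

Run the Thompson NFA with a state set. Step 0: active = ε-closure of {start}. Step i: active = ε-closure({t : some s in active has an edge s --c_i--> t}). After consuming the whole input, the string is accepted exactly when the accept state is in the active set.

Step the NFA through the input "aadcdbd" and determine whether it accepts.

initial (ε-close {0}): {0,2,4,6}
'a' @ 1: {3,5,7,8}
'a' @ 2: {1,2,4,6,9}  [accepting]
'd' @ 3: {}  — no active states
rest 'cdbd' ignored (set empty)
end set {} — state 1 not in

Answer: REJECT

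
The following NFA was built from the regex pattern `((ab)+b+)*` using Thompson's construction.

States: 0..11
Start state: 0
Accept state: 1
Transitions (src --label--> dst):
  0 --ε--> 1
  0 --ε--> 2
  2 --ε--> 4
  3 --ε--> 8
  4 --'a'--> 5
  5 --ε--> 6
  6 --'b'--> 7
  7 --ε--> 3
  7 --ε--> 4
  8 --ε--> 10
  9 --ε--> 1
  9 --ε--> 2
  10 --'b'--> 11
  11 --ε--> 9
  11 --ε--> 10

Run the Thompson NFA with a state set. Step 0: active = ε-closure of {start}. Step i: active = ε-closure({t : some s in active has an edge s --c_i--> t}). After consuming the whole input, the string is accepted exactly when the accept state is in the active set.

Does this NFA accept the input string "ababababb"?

S₀ = ε-closure({0}) = {0,1,2,4}
'a' @ 1: {5,6}
'b' @ 2: {3,4,7,8,10}
'a' @ 3: {5,6}
'b' @ 4: {3,4,7,8,10}
'a' @ 5: {5,6}
'b' @ 6: {3,4,7,8,10}
'a' @ 7: {5,6}
'b' @ 8: {3,4,7,8,10}
'b' @ 9: {1,2,4,9,10,11}  ✓accept
end set {1,2,4,9,10,11} — state 1 in

Answer: ACCEPT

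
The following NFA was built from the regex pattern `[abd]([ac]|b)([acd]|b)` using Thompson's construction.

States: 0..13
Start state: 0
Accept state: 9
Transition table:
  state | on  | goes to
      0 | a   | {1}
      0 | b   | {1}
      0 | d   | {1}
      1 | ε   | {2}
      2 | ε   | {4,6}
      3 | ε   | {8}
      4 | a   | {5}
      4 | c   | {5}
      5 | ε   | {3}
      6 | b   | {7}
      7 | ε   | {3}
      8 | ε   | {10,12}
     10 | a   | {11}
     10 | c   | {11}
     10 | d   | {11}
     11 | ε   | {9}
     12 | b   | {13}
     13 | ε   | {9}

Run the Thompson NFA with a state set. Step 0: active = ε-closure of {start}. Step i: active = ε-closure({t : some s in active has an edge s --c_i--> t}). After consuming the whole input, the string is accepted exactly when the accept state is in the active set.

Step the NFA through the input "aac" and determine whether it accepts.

initial (ε-close {0}): {0}
'a' @ 1: {1,2,4,6}
'a' @ 2: {3,5,8,10,12}
'c' @ 3: {9,11}  ✓accept
after full input: {9,11}  (accept=9 in)

Answer: ACCEPT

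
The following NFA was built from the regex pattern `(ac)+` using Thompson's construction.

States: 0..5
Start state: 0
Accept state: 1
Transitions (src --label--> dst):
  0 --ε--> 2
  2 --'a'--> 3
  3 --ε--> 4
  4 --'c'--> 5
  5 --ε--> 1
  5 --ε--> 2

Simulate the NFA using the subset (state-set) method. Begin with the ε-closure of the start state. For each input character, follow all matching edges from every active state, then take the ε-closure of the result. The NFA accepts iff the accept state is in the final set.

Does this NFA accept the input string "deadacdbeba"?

initial (ε-close {0}): {0,2}
'd' @ 1: {}  — dead — no transitions
rest 'eadacdbeba' ignored (set empty)
final: {}; accept 1 not in set

Answer: REJECT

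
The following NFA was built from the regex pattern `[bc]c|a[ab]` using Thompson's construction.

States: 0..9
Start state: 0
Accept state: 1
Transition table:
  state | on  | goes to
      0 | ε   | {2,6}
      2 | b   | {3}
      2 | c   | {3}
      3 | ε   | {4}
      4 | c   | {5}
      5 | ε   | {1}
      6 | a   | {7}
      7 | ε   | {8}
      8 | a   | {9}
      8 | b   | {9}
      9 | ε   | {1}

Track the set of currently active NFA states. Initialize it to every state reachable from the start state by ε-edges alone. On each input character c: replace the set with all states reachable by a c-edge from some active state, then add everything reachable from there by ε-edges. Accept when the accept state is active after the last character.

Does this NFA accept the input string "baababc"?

initial (ε-close {0}): {0,2,6}
'b' @ 1: {3,4}
'a' @ 2: {}  — no active states
rest 'ababc' ignored (set empty)
final: {}; accept 1 not in set

Answer: REJECT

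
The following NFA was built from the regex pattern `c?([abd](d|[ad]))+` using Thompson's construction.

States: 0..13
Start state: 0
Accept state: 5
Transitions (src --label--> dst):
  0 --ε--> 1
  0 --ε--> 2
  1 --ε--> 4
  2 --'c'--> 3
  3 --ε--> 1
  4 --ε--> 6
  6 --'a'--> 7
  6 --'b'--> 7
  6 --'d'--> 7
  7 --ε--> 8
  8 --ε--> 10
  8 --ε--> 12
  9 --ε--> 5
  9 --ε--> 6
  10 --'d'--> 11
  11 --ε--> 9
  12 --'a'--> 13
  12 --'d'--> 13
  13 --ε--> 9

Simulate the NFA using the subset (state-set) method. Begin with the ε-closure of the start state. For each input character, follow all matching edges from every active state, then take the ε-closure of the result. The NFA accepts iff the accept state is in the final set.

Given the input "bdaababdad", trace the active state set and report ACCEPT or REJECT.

initial (ε-close {0}): {0,1,2,4,6}
'b' @ 1: {7,8,10,12}
'd' @ 2: {5,6,9,11,13}  ✓accept
'a' @ 3: {7,8,10,12}
'a' @ 4: {5,6,9,13}  ✓accept
'b' @ 5: {7,8,10,12}
'a' @ 6: {5,6,9,13}  ✓accept
'b' @ 7: {7,8,10,12}
'd' @ 8: {5,6,9,11,13}  ✓accept
'a' @ 9: {7,8,10,12}
'd' @ 10: {5,6,9,11,13}  ✓accept
final: {5,6,9,11,13}; accept 5 in set

Answer: ACCEPT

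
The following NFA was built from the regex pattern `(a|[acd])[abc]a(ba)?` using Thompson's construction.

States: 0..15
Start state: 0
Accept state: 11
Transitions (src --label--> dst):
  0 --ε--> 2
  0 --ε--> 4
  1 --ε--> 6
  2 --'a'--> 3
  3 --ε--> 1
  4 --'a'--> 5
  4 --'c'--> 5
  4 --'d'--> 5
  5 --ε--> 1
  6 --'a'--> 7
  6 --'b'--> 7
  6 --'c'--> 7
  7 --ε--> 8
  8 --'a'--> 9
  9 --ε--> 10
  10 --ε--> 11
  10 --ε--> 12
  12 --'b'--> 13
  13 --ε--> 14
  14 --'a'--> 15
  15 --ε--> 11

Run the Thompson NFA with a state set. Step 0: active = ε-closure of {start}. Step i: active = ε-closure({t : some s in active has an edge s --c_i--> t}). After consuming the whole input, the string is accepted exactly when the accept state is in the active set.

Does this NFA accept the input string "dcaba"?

S₀ = ε-closure({0}) = {0,2,4}
'd' @ 1: {1,5,6}
'c' @ 2: {7,8}
'a' @ 3: {9,10,11,12}  ✓accept
'b' @ 4: {13,14}
'a' @ 5: {11,15}  ✓accept
final: {11,15}; accept 11 in set

Answer: ACCEPT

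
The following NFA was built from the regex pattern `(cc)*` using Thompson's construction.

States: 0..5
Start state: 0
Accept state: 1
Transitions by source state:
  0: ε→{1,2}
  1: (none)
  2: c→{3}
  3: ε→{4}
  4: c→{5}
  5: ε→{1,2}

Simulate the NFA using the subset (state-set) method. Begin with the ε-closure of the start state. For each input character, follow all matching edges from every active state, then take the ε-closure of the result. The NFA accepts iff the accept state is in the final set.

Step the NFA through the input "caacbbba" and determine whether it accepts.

Answer: REJECT

Steps:
start: ε-closure({0}) = {0,1,2}
'c' @ 1: {3,4}
'a' @ 2: {}  — dead — no transitions
rest 'acbbba' ignored (set empty)
end set {} — state 1 not in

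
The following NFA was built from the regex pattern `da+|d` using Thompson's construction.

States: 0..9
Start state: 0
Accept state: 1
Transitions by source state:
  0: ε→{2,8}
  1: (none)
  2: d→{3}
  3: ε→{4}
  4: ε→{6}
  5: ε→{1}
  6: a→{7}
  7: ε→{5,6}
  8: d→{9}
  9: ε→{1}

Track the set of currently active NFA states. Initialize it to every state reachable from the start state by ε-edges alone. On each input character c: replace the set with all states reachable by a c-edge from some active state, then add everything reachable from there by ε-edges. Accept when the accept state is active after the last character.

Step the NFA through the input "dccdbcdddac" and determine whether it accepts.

initial (ε-close {0}): {0,2,8}
'd' @ 1: {1,3,4,6,9}  [accepting]
'c' @ 2: {}  — state set empty
rest 'cdbcdddac' ignored (set empty)
end set {} — state 1 not in

Answer: REJECT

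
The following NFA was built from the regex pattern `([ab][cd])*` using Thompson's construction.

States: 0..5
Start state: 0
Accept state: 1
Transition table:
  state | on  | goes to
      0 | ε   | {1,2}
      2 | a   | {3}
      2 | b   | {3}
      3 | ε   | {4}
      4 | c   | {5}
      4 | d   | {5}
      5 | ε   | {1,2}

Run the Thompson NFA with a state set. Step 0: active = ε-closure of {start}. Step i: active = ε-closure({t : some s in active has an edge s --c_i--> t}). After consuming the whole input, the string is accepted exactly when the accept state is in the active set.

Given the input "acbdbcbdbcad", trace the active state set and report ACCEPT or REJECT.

Answer: ACCEPT

Trace:
start: ε-closure({0}) = {0,1,2}
'a' @ 1: {3,4}
'c' @ 2: {1,2,5}  [accepting]
'b' @ 3: {3,4}
'd' @ 4: {1,2,5}  [accepting]
'b' @ 5: {3,4}
'c' @ 6: {1,2,5}  [accepting]
'b' @ 7: {3,4}
'd' @ 8: {1,2,5}  [accepting]
'b' @ 9: {3,4}
'c' @ 10: {1,2,5}  [accepting]
'a' @ 11: {3,4}
'd' @ 12: {1,2,5}  [accepting]
end set {1,2,5} — state 1 in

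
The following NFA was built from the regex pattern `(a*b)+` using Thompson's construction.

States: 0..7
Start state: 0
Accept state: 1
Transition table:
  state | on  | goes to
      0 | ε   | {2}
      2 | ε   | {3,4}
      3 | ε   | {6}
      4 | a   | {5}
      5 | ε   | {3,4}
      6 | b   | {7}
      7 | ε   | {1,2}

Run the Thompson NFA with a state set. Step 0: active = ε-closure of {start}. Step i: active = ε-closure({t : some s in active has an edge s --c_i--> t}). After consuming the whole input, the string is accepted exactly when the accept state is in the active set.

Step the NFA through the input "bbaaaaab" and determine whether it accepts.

Answer: ACCEPT

Trace:
S₀ = ε-closure({0}) = {0,2,3,4,6}
'b' @ 1: {1,2,3,4,6,7}  (accept∈set)
'b' @ 2: {1,2,3,4,6,7}  (accept∈set)
'a' @ 3: {3,4,5,6}
'a' @ 4: {3,4,5,6}
'a' @ 5: {3,4,5,6}
'a' @ 6: {3,4,5,6}
'a' @ 7: {3,4,5,6}
'b' @ 8: {1,2,3,4,6,7}  (accept∈set)
final: {1,2,3,4,6,7}; accept 1 in set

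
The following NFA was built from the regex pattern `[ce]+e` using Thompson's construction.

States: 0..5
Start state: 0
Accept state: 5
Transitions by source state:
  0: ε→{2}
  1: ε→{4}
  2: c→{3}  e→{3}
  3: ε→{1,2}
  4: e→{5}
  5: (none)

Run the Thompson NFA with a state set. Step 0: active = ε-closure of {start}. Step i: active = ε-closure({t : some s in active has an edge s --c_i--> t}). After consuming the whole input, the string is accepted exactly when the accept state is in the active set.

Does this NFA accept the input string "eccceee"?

start: ε-closure({0}) = {0,2}
'e' @ 1: {1,2,3,4}
'c' @ 2: {1,2,3,4}
'c' @ 3: {1,2,3,4}
'c' @ 4: {1,2,3,4}
'e' @ 5: {1,2,3,4,5}  [accepting]
'e' @ 6: {1,2,3,4,5}  [accepting]
'e' @ 7: {1,2,3,4,5}  [accepting]
after full input: {1,2,3,4,5}  (accept=5 in)

Answer: ACCEPT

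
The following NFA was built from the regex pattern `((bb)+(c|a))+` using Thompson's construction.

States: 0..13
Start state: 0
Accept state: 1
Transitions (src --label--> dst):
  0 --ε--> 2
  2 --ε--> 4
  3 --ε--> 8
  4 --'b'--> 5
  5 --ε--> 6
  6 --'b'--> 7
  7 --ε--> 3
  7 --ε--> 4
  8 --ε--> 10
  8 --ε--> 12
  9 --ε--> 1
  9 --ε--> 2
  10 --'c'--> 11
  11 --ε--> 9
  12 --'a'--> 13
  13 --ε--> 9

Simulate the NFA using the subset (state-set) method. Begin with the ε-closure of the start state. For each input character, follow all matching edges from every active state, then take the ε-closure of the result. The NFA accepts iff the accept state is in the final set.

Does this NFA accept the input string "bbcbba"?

Answer: ACCEPT

Steps:
start: ε-closure({0}) = {0,2,4}
'b' @ 1: {5,6}
'b' @ 2: {3,4,7,8,10,12}
'c' @ 3: {1,2,4,9,11}  ✓accept
'b' @ 4: {5,6}
'b' @ 5: {3,4,7,8,10,12}
'a' @ 6: {1,2,4,9,13}  ✓accept
end set {1,2,4,9,13} — state 1 in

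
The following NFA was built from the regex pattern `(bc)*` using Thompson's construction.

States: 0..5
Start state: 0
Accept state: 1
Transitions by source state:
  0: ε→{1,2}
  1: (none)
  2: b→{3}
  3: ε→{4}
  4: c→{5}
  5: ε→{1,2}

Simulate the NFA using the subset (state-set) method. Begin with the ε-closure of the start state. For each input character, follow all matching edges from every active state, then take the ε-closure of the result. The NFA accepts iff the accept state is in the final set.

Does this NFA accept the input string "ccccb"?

Answer: REJECT

Derivation:
S₀ = ε-closure({0}) = {0,1,2}
'c' @ 1: {}  — dead — no transitions
rest 'cccb' ignored (set empty)
end set {} — state 1 not in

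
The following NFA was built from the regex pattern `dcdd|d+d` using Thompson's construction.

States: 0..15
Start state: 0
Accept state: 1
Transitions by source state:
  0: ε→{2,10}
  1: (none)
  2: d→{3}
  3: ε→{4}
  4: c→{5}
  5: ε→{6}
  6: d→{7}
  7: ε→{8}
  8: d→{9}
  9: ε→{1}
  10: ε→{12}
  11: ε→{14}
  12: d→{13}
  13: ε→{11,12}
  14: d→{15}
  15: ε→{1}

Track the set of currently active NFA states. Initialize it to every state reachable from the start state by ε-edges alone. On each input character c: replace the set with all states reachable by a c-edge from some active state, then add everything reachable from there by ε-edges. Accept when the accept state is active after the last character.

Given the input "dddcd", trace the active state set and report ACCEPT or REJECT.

S₀ = ε-closure({0}) = {0,2,10,12}
'd' @ 1: {3,4,11,12,13,14}
'd' @ 2: {1,11,12,13,14,15}  ✓accept
'd' @ 3: {1,11,12,13,14,15}  ✓accept
'c' @ 4: {}  — dead — no transitions
rest 'd' ignored (set empty)
after full input: {}  (accept=1 not in)

Answer: REJECT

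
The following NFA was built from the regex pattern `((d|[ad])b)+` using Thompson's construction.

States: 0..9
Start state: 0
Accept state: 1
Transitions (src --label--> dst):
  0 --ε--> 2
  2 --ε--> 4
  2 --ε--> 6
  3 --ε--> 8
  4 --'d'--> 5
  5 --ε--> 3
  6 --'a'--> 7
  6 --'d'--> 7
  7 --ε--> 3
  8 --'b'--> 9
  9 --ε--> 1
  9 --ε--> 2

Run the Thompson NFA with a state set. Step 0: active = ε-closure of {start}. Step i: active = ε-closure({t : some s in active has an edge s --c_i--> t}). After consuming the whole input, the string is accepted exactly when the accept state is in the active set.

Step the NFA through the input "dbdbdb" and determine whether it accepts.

start: ε-closure({0}) = {0,2,4,6}
'd' @ 1: {3,5,7,8}
'b' @ 2: {1,2,4,6,9}  ✓accept
'd' @ 3: {3,5,7,8}
'b' @ 4: {1,2,4,6,9}  ✓accept
'd' @ 5: {3,5,7,8}
'b' @ 6: {1,2,4,6,9}  ✓accept
after full input: {1,2,4,6,9}  (accept=1 in)

Answer: ACCEPT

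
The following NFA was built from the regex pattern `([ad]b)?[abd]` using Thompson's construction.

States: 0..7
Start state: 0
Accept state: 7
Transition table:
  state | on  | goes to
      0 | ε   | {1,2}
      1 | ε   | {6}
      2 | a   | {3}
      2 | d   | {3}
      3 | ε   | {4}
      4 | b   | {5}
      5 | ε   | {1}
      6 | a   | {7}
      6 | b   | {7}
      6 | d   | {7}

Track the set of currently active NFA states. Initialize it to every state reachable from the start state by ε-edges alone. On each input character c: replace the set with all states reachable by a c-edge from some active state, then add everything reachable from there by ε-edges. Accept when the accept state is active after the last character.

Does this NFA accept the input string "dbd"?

start: ε-closure({0}) = {0,1,2,6}
'd' @ 1: {3,4,7}  ✓accept
'b' @ 2: {1,5,6}
'd' @ 3: {7}  ✓accept
final: {7}; accept 7 in set

Answer: ACCEPT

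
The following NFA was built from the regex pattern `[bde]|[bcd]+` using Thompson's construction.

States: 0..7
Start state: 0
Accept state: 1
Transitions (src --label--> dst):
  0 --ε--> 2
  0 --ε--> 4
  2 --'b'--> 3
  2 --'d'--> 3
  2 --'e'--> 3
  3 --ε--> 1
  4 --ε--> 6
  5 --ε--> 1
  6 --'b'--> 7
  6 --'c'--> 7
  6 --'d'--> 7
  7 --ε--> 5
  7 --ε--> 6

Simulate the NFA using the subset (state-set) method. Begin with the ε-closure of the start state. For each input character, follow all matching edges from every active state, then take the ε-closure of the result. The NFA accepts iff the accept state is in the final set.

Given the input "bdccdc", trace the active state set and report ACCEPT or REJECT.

Answer: ACCEPT

Steps:
initial (ε-close {0}): {0,2,4,6}
'b' @ 1: {1,3,5,6,7}  ✓accept
'd' @ 2: {1,5,6,7}  ✓accept
'c' @ 3: {1,5,6,7}  ✓accept
'c' @ 4: {1,5,6,7}  ✓accept
'd' @ 5: {1,5,6,7}  ✓accept
'c' @ 6: {1,5,6,7}  ✓accept
end set {1,5,6,7} — state 1 in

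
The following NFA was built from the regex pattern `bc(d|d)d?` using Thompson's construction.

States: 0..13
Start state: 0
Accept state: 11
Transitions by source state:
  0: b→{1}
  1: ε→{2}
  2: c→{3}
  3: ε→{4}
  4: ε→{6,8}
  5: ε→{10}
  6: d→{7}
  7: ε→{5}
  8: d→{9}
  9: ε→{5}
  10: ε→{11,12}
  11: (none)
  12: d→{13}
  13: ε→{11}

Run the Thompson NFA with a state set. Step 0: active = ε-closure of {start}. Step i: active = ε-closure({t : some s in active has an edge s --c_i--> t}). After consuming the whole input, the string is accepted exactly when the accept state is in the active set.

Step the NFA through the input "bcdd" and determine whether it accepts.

initial (ε-close {0}): {0}
'b' @ 1: {1,2}
'c' @ 2: {3,4,6,8}
'd' @ 3: {5,7,9,10,11,12}  ✓accept
'd' @ 4: {11,13}  ✓accept
final: {11,13}; accept 11 in set

Answer: ACCEPT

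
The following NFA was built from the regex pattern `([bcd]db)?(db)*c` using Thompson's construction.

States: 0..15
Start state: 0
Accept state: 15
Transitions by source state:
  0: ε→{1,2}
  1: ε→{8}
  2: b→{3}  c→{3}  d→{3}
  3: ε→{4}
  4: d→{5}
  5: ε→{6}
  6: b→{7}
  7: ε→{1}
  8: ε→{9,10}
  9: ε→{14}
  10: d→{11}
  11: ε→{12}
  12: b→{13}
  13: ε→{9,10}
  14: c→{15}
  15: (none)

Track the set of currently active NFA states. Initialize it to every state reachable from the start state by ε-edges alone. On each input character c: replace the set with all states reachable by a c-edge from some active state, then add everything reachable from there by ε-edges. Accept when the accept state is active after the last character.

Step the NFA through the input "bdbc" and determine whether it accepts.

Answer: ACCEPT

Derivation:
start: ε-closure({0}) = {0,1,2,8,9,10,14}
'b' @ 1: {3,4}
'd' @ 2: {5,6}
'b' @ 3: {1,7,8,9,10,14}
'c' @ 4: {15}  (accept∈set)
end set {15} — state 15 in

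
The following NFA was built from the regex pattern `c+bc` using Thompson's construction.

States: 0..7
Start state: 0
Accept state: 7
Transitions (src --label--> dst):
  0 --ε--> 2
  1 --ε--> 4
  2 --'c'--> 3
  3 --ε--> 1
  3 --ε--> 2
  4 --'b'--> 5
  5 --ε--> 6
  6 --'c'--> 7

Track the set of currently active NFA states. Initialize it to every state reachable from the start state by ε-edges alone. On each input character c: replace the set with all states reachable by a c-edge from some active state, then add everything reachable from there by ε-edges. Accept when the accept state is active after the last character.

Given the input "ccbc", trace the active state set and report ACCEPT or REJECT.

start: ε-closure({0}) = {0,2}
'c' @ 1: {1,2,3,4}
'c' @ 2: {1,2,3,4}
'b' @ 3: {5,6}
'c' @ 4: {7}  [accepting]
end set {7} — state 7 in

Answer: ACCEPT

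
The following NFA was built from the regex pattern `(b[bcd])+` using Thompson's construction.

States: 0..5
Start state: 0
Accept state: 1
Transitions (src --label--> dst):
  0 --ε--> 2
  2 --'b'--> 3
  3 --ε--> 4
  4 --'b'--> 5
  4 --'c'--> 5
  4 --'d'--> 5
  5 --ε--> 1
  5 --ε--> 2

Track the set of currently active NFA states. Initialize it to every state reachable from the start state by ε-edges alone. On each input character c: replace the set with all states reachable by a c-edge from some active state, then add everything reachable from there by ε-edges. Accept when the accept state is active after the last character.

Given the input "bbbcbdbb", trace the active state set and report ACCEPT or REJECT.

Answer: ACCEPT

Derivation:
start: ε-closure({0}) = {0,2}
'b' @ 1: {3,4}
'b' @ 2: {1,2,5}  ✓accept
'b' @ 3: {3,4}
'c' @ 4: {1,2,5}  ✓accept
'b' @ 5: {3,4}
'd' @ 6: {1,2,5}  ✓accept
'b' @ 7: {3,4}
'b' @ 8: {1,2,5}  ✓accept
end set {1,2,5} — state 1 in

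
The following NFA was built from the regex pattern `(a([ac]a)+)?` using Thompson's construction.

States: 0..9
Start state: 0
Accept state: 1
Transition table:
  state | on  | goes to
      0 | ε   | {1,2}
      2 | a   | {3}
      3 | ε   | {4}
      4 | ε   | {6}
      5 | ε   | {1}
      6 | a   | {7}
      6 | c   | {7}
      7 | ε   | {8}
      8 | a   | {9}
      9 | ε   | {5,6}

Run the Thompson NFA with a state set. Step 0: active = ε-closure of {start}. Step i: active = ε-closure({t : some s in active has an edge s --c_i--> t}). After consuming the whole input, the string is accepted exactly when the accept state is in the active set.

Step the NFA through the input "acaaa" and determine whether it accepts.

initial (ε-close {0}): {0,1,2}
'a' @ 1: {3,4,6}
'c' @ 2: {7,8}
'a' @ 3: {1,5,6,9}  (accept∈set)
'a' @ 4: {7,8}
'a' @ 5: {1,5,6,9}  (accept∈set)
final: {1,5,6,9}; accept 1 in set

Answer: ACCEPT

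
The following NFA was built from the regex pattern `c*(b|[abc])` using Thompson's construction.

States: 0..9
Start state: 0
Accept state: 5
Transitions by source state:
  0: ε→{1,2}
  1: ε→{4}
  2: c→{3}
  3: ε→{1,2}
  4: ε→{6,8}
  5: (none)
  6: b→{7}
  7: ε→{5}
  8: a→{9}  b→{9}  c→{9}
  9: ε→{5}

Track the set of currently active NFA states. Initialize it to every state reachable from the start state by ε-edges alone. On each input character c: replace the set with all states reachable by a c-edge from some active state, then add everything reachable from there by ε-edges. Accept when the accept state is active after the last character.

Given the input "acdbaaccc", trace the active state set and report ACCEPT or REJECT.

Answer: REJECT

Steps:
S₀ = ε-closure({0}) = {0,1,2,4,6,8}
'a' @ 1: {5,9}  (accept∈set)
'c' @ 2: {}  — dead — no transitions
rest 'dbaaccc' ignored (set empty)
end set {} — state 5 not in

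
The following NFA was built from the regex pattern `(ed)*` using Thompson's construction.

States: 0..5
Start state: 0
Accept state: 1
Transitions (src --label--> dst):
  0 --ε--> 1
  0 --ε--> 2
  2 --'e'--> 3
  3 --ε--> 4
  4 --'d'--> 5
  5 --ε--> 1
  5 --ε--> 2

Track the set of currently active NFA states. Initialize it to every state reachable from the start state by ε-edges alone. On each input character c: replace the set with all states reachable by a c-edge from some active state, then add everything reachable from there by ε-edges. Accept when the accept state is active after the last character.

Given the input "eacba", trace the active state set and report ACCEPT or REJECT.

Answer: REJECT

Steps:
S₀ = ε-closure({0}) = {0,1,2}
'e' @ 1: {3,4}
'a' @ 2: {}  — dead — no transitions
rest 'cba' ignored (set empty)
final: {}; accept 1 not in set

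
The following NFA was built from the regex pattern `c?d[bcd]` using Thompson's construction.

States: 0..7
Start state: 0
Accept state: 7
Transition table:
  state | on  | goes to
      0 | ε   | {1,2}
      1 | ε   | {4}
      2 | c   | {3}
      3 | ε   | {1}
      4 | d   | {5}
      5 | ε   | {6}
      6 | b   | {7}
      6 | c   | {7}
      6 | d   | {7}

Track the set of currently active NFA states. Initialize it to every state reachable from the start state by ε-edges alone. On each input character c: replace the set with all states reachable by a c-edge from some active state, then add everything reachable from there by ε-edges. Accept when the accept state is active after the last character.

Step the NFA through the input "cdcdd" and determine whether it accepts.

Answer: REJECT

Derivation:
start: ε-closure({0}) = {0,1,2,4}
'c' @ 1: {1,3,4}
'd' @ 2: {5,6}
'c' @ 3: {7}  [accepting]
'd' @ 4: {}  — dead — no transitions
rest 'd' ignored (set empty)
after full input: {}  (accept=7 not in)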